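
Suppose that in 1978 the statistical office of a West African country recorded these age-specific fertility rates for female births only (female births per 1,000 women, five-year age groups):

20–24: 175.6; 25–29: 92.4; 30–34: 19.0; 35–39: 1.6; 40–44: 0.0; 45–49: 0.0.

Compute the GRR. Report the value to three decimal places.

Sum of female ASFRs = 175.6 + 92.4 + 19.0 + 1.6 + 0.0 + 0.0 = 288.6
GRR = 5 × 288.6 / 1000 = 1.443

1.443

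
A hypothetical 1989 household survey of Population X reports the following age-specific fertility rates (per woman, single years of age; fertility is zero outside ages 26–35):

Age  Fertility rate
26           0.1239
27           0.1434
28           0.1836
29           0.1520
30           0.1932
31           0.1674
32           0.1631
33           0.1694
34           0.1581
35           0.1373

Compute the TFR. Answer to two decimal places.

1.59

Sum of ASFRs = 0.1239 + 0.1434 + 0.1836 + 0.1520 + 0.1932 + 0.1674 + 0.1631 + 0.1694 + 0.1581 + 0.1373 = 1.5914
TFR = 1.5914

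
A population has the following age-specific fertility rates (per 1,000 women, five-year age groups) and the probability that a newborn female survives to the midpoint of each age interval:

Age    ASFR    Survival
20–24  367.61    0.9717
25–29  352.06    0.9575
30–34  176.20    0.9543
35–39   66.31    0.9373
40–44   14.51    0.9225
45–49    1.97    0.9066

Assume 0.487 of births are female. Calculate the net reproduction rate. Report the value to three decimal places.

2.288

Proportion female at birth = 0.487.
Weighting each age-specific rate by interval width and survival:
  20–24: 5 × 367.61/1000 × 0.9717 = 1.78603
  25–29: 5 × 352.06/1000 × 0.9575 = 1.68549
  30–34: 5 × 176.20/1000 × 0.9543 = 0.84074
  35–39: 5 × 66.31/1000 × 0.9373 = 0.31076
  40–44: 5 × 14.51/1000 × 0.9225 = 0.06693
  45–49: 5 × 1.97/1000 × 0.9066 = 0.00893
Sum = 4.69888
NRR = 0.487 × 4.69888 = 2.28835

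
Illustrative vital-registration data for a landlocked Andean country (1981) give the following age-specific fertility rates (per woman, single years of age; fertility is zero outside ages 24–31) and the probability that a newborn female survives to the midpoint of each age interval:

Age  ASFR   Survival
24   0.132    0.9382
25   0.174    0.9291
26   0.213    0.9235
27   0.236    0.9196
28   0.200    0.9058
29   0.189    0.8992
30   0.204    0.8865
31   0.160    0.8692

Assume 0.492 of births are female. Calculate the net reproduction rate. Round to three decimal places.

Proportion female at birth = 0.492.
Per-age-group product (1 × ASFR × survival probability):
  24: 1 × 0.132 × 0.9382 = 0.12384
  25: 1 × 0.174 × 0.9291 = 0.16166
  26: 1 × 0.213 × 0.9235 = 0.19671
  27: 1 × 0.236 × 0.9196 = 0.21703
  28: 1 × 0.200 × 0.9058 = 0.18116
  29: 1 × 0.189 × 0.8992 = 0.16995
  30: 1 × 0.204 × 0.8865 = 0.18085
  31: 1 × 0.160 × 0.8692 = 0.13907
Sum = 1.37027
NRR = 0.492 × 1.37027 = 0.67417

0.674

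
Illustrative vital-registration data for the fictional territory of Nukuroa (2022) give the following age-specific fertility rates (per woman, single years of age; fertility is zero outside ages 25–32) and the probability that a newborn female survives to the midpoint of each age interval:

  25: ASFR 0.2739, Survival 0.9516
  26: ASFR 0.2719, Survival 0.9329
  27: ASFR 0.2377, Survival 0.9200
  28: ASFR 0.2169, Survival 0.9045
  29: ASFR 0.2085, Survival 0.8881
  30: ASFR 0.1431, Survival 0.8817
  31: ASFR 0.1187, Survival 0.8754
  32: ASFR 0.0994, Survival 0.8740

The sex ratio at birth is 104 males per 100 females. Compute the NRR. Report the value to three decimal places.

Proportion female at birth = 100 / (100 + 104) = 0.49020.
Survival-weighted fertility by age (1·fₓ·Sₓ):
  25: 1 × 0.2739 × 0.9516 = 0.26064
  26: 1 × 0.2719 × 0.9329 = 0.25366
  27: 1 × 0.2377 × 0.9200 = 0.21868
  28: 1 × 0.2169 × 0.9045 = 0.19619
  29: 1 × 0.2085 × 0.8881 = 0.18517
  30: 1 × 0.1431 × 0.8817 = 0.12617
  31: 1 × 0.1187 × 0.8754 = 0.10391
  32: 1 × 0.0994 × 0.8740 = 0.08688
Sum = 1.43130
NRR = 0.49020 × 1.43130 = 0.70162

0.702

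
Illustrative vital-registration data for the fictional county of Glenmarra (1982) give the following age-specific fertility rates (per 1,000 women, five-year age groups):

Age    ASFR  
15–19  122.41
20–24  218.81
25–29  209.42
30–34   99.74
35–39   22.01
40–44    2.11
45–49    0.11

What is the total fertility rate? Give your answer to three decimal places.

Sum of ASFRs = 122.41 + 218.81 + 209.42 + 99.74 + 22.01 + 2.11 + 0.11 = 674.61
TFR = 5 × 674.61 / 1000 = 3.37305

3.373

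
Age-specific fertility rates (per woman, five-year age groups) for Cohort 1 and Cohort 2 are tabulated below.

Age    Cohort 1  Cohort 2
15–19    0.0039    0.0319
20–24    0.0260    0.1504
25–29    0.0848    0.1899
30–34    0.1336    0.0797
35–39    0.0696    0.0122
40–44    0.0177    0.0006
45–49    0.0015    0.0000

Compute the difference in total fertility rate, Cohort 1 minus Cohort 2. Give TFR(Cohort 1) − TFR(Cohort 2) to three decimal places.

Cohort 1:
  Sum of ASFRs = 0.0039 + 0.0260 + 0.0848 + 0.1336 + 0.0696 + 0.0177 + 0.0015 = 0.3371
  TFR = 5 × 0.3371 = 1.6855
Cohort 2:
  Sum of ASFRs = 0.0319 + 0.1504 + 0.1899 + 0.0797 + 0.0122 + 0.0006 + 0.0000 = 0.4647
  TFR = 5 × 0.4647 = 2.3235
Difference = 1.6855 − 2.3235 = -0.638

-0.638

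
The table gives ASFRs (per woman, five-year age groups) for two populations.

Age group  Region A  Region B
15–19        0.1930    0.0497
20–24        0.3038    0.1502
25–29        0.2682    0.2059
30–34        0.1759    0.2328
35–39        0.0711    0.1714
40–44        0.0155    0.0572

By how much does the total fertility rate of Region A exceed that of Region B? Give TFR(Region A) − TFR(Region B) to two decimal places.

Region A:
  Sum of ASFRs = 0.1930 + 0.3038 + 0.2682 + 0.1759 + 0.0711 + 0.0155 = 1.0275
  TFR = 5 × 1.0275 = 5.1375
Region B:
  Sum of ASFRs = 0.0497 + 0.1502 + 0.2059 + 0.2328 + 0.1714 + 0.0572 = 0.8672
  TFR = 5 × 0.8672 = 4.336
Difference = 5.1375 − 4.336 = 0.8015

0.80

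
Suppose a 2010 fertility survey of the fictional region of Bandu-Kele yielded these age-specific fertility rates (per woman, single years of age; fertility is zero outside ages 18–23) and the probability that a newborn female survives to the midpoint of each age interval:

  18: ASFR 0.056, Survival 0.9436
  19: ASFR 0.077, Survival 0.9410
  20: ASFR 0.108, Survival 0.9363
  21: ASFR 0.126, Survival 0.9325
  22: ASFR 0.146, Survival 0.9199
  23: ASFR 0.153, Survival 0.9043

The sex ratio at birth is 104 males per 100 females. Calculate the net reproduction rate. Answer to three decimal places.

0.302

Proportion female at birth = 100 / (100 + 104) = 0.49020.
Each age group contributes 1 × ASFR × survival:
  18: 1 × 0.056 × 0.9436 = 0.05284
  19: 1 × 0.077 × 0.9410 = 0.07246
  20: 1 × 0.108 × 0.9363 = 0.10112
  21: 1 × 0.126 × 0.9325 = 0.11750
  22: 1 × 0.146 × 0.9199 = 0.13431
  23: 1 × 0.153 × 0.9043 = 0.13836
Sum = 0.61659
NRR = 0.49020 × 0.61659 = 0.30225
With NRR below 1 the population is below replacement fertility.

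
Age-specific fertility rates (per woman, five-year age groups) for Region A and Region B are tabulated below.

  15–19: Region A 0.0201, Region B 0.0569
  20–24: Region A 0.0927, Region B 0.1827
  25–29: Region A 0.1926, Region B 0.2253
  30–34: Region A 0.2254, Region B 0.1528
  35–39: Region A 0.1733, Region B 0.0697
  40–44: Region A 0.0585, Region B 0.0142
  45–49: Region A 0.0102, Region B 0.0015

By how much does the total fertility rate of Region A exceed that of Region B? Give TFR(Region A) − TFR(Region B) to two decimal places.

0.35

Region A:
  Sum of ASFRs = 0.0201 + 0.0927 + 0.1926 + 0.2254 + 0.1733 + 0.0585 + 0.0102 = 0.7728
  TFR = 5 × 0.7728 = 3.864
Region B:
  Sum of ASFRs = 0.0569 + 0.1827 + 0.2253 + 0.1528 + 0.0697 + 0.0142 + 0.0015 = 0.7031
  TFR = 5 × 0.7031 = 3.5155
Difference = 3.864 − 3.5155 = 0.3485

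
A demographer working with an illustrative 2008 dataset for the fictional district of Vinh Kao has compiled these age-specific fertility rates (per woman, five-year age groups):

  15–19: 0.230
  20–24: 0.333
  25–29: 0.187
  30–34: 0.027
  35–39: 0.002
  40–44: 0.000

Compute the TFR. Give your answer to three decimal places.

Sum of ASFRs = 0.230 + 0.333 + 0.187 + 0.027 + 0.002 + 0.000 = 0.779
TFR = 5 × 0.779 = 3.895

3.895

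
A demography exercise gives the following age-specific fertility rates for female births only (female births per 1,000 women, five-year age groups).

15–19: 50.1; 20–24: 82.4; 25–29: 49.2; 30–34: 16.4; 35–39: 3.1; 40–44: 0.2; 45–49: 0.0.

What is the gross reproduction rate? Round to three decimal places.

Sum of female ASFRs = 50.1 + 82.4 + 49.2 + 16.4 + 3.1 + 0.2 + 0.0 = 201.4
GRR = 5 × 201.4 / 1000 = 1.007

1.007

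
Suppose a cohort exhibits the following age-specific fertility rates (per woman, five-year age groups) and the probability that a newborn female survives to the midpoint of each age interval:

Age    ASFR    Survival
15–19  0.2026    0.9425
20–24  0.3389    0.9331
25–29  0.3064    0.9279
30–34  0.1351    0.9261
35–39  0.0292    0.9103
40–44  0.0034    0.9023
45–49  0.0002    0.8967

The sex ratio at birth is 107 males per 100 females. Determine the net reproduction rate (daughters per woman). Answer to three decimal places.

2.286

Proportion female at birth = 100 / (100 + 107) = 0.48309.
Survival-weighted fertility by age (5·fₓ·Sₓ):
  15–19: 5 × 0.2026 × 0.9425 = 0.95475
  20–24: 5 × 0.3389 × 0.9331 = 1.58114
  25–29: 5 × 0.3064 × 0.9279 = 1.42154
  30–34: 5 × 0.1351 × 0.9261 = 0.62558
  35–39: 5 × 0.0292 × 0.9103 = 0.13290
  40–44: 5 × 0.0034 × 0.9023 = 0.01534
  45–49: 5 × 0.0002 × 0.8967 = 0.00090
Sum = 4.73215
NRR = 0.48309 × 4.73215 = 2.28605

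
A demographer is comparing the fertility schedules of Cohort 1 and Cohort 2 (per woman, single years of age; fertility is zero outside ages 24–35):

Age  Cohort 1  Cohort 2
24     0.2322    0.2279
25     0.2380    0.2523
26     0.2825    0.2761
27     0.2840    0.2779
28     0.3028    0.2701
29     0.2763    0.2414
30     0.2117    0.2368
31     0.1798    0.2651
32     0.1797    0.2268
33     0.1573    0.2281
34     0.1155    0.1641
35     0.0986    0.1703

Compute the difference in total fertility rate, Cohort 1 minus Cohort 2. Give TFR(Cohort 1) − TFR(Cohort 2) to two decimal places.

Cohort 1:
  Sum of ASFRs = 0.2322 + 0.2380 + 0.2825 + 0.2840 + 0.3028 + 0.2763 + 0.2117 + 0.1798 + 0.1797 + 0.1573 + 0.1155 + 0.0986 = 2.5584
  TFR = 2.5584
Cohort 2:
  Sum of ASFRs = 0.2279 + 0.2523 + 0.2761 + 0.2779 + 0.2701 + 0.2414 + 0.2368 + 0.2651 + 0.2268 + 0.2281 + 0.1641 + 0.1703 = 2.8369
  TFR = 2.8369
Difference = 2.5584 − 2.8369 = -0.2785

-0.28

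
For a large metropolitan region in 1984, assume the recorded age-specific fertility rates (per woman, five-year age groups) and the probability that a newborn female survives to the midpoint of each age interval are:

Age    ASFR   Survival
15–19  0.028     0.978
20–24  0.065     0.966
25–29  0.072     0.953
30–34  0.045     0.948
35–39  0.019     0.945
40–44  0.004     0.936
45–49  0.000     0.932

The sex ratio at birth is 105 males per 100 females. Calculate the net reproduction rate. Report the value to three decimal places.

0.544

Proportion female at birth = 100 / (100 + 105) = 0.48780.
Survival-weighted fertility by age (5·fₓ·Sₓ):
  15–19: 5 × 0.028 × 0.978 = 0.13692
  20–24: 5 × 0.065 × 0.966 = 0.31395
  25–29: 5 × 0.072 × 0.953 = 0.34308
  30–34: 5 × 0.045 × 0.948 = 0.21330
  35–39: 5 × 0.019 × 0.945 = 0.08978
  40–44: 5 × 0.004 × 0.936 = 0.01872
  45–49: 5 × 0.000 × 0.932 = 0.00000
Sum = 1.11575
NRR = 0.48780 × 1.11575 = 0.54426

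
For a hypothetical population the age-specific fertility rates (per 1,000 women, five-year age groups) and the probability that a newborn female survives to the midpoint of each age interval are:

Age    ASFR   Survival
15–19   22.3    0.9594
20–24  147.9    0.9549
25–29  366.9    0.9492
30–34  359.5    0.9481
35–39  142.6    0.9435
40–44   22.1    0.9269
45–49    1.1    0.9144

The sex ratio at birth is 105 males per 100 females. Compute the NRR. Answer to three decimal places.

2.458

Proportion female at birth = 100 / (100 + 105) = 0.48780.
Survival-weighted fertility by age (5·fₓ·Sₓ):
  15–19: 5 × 22.3/1000 × 0.9594 = 0.10697
  20–24: 5 × 147.9/1000 × 0.9549 = 0.70615
  25–29: 5 × 366.9/1000 × 0.9492 = 1.74131
  30–34: 5 × 359.5/1000 × 0.9481 = 1.70421
  35–39: 5 × 142.6/1000 × 0.9435 = 0.67272
  40–44: 5 × 22.1/1000 × 0.9269 = 0.10242
  45–49: 5 × 1.1/1000 × 0.9144 = 0.00503
Sum = 5.03881
NRR = 0.48780 × 5.03881 = 2.45793
An NRR exceeding 1 indicates intrinsic growth under these rates.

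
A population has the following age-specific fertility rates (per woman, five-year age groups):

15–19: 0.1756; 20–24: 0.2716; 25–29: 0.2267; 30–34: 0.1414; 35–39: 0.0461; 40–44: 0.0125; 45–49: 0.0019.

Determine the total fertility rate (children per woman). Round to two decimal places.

Sum of ASFRs = 0.1756 + 0.2716 + 0.2267 + 0.1414 + 0.0461 + 0.0125 + 0.0019 = 0.8758
TFR = 5 × 0.8758 = 4.379

4.38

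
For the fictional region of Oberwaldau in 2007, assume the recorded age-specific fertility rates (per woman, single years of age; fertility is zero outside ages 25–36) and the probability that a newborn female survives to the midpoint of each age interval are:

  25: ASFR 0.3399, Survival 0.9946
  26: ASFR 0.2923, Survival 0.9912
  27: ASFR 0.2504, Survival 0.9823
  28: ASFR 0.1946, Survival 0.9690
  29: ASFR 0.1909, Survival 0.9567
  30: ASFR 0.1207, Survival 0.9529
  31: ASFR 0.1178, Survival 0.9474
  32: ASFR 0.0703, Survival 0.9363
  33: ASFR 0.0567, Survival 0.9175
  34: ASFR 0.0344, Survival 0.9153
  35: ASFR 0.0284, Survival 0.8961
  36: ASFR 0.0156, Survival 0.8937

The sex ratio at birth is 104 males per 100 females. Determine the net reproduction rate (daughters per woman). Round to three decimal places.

Proportion female at birth = 100 / (100 + 104) = 0.49020.
Weighting each age-specific rate by interval width and survival:
  25: 1 × 0.3399 × 0.9946 = 0.33806
  26: 1 × 0.2923 × 0.9912 = 0.28973
  27: 1 × 0.2504 × 0.9823 = 0.24597
  28: 1 × 0.1946 × 0.9690 = 0.18857
  29: 1 × 0.1909 × 0.9567 = 0.18263
  30: 1 × 0.1207 × 0.9529 = 0.11502
  31: 1 × 0.1178 × 0.9474 = 0.11160
  32: 1 × 0.0703 × 0.9363 = 0.06582
  33: 1 × 0.0567 × 0.9175 = 0.05202
  34: 1 × 0.0344 × 0.9153 = 0.03149
  35: 1 × 0.0284 × 0.8961 = 0.02545
  36: 1 × 0.0156 × 0.8937 = 0.01394
Sum = 1.66030
NRR = 0.49020 × 1.66030 = 0.81388

0.814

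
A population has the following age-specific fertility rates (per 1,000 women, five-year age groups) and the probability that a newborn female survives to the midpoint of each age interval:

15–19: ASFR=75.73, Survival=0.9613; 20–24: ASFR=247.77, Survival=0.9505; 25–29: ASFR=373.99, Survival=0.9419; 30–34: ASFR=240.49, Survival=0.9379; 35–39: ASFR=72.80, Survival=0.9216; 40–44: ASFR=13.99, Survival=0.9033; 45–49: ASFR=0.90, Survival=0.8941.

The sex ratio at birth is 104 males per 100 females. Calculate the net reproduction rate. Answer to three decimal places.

2.369

Proportion female at birth = 100 / (100 + 104) = 0.49020.
Per-age-group product (5 × ASFR × survival probability):
  15–19: 5 × 75.73/1000 × 0.9613 = 0.36400
  20–24: 5 × 247.77/1000 × 0.9505 = 1.17753
  25–29: 5 × 373.99/1000 × 0.9419 = 1.76131
  30–34: 5 × 240.49/1000 × 0.9379 = 1.12778
  35–39: 5 × 72.80/1000 × 0.9216 = 0.33546
  40–44: 5 × 13.99/1000 × 0.9033 = 0.06319
  45–49: 5 × 0.90/1000 × 0.8941 = 0.00402
Sum = 4.83329
NRR = 0.49020 × 4.83329 = 2.36928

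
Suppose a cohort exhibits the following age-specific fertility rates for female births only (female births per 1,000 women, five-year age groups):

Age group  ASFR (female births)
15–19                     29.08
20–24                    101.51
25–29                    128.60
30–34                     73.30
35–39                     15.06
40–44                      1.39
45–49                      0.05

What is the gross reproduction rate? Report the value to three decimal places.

1.745

Sum of female ASFRs = 29.08 + 101.51 + 128.60 + 73.30 + 15.06 + 1.39 + 0.05 = 348.99
GRR = 5 × 348.99 / 1000 = 1.74495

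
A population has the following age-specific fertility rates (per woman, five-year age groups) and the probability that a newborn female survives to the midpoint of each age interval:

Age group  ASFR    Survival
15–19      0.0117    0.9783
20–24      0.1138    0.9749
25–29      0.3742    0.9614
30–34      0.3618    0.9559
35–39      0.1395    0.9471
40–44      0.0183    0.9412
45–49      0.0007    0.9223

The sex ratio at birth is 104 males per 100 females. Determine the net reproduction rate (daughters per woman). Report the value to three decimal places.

Proportion female at birth = 100 / (100 + 104) = 0.49020.
Each age group contributes 5 × ASFR × survival:
  15–19: 5 × 0.0117 × 0.9783 = 0.05723
  20–24: 5 × 0.1138 × 0.9749 = 0.55472
  25–29: 5 × 0.3742 × 0.9614 = 1.79878
  30–34: 5 × 0.3618 × 0.9559 = 1.72922
  35–39: 5 × 0.1395 × 0.9471 = 0.66060
  40–44: 5 × 0.0183 × 0.9412 = 0.08612
  45–49: 5 × 0.0007 × 0.9223 = 0.00323
Sum = 4.88990
NRR = 0.49020 × 4.88990 = 2.39703
An NRR exceeding 1 indicates intrinsic growth under these rates.

2.397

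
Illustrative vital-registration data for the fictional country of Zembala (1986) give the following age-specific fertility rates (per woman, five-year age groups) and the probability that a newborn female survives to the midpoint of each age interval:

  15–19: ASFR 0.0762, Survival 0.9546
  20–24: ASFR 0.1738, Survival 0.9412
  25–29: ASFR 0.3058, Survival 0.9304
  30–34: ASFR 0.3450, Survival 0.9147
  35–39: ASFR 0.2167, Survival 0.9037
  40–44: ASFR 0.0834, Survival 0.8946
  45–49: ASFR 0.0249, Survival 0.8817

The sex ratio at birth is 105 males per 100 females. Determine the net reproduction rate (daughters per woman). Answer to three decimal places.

2.753

Proportion female at birth = 100 / (100 + 105) = 0.48780.
Survival-weighted fertility by age (5·fₓ·Sₓ):
  15–19: 5 × 0.0762 × 0.9546 = 0.36370
  20–24: 5 × 0.1738 × 0.9412 = 0.81790
  25–29: 5 × 0.3058 × 0.9304 = 1.42258
  30–34: 5 × 0.3450 × 0.9147 = 1.57786
  35–39: 5 × 0.2167 × 0.9037 = 0.97916
  40–44: 5 × 0.0834 × 0.8946 = 0.37305
  45–49: 5 × 0.0249 × 0.8817 = 0.10977
Sum = 5.64402
NRR = 0.48780 × 5.64402 = 2.75315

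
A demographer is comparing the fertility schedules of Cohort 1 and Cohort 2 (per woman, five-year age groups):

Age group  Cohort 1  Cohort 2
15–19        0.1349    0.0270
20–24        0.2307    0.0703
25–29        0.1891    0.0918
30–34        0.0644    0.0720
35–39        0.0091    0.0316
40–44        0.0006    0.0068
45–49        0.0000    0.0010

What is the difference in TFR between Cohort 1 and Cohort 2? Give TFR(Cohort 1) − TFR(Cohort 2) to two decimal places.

1.64

Cohort 1:
  Sum of ASFRs = 0.1349 + 0.2307 + 0.1891 + 0.0644 + 0.0091 + 0.0006 + 0.0000 = 0.6288
  TFR = 5 × 0.6288 = 3.144
Cohort 2:
  Sum of ASFRs = 0.0270 + 0.0703 + 0.0918 + 0.0720 + 0.0316 + 0.0068 + 0.0010 = 0.3005
  TFR = 5 × 0.3005 = 1.5025
Difference = 3.144 − 1.5025 = 1.6415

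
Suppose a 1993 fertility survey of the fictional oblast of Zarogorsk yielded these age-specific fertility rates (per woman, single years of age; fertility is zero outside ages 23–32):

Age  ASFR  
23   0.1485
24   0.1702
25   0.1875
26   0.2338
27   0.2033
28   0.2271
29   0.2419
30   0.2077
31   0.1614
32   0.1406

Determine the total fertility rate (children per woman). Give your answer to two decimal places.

1.92

Sum of ASFRs = 0.1485 + 0.1702 + 0.1875 + 0.2338 + 0.2033 + 0.2271 + 0.2419 + 0.2077 + 0.1614 + 0.1406 = 1.9220
TFR = 1.922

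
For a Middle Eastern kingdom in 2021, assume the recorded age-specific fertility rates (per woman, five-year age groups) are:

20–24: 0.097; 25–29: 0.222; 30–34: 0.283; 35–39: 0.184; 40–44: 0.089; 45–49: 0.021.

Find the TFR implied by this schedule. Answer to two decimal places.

4.48

Sum of ASFRs = 0.097 + 0.222 + 0.283 + 0.184 + 0.089 + 0.021 = 0.896
TFR = 5 × 0.896 = 4.48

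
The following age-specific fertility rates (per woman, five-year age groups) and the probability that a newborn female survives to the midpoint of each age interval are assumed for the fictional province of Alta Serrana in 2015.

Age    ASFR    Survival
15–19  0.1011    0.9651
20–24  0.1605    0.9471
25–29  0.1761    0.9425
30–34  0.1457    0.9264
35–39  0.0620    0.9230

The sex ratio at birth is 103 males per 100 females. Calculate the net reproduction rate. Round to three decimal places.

1.497

Proportion female at birth = 100 / (100 + 103) = 0.49261.
Per-age-group product (5 × ASFR × survival probability):
  15–19: 5 × 0.1011 × 0.9651 = 0.48786
  20–24: 5 × 0.1605 × 0.9471 = 0.76005
  25–29: 5 × 0.1761 × 0.9425 = 0.82987
  30–34: 5 × 0.1457 × 0.9264 = 0.67488
  35–39: 5 × 0.0620 × 0.9230 = 0.28613
Sum = 3.03879
NRR = 0.49261 × 3.03879 = 1.49694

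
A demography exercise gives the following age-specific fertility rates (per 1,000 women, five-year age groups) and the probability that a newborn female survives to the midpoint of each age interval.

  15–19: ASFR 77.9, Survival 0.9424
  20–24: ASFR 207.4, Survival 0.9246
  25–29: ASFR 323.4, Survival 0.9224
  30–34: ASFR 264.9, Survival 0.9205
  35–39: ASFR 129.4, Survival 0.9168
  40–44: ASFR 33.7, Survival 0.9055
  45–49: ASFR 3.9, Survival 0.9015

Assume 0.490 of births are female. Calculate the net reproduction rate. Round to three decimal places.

Proportion female at birth = 0.490.
Survival-weighted fertility by age (5·fₓ·Sₓ):
  15–19: 5 × 77.9/1000 × 0.9424 = 0.36706
  20–24: 5 × 207.4/1000 × 0.9246 = 0.95881
  25–29: 5 × 323.4/1000 × 0.9224 = 1.49152
  30–34: 5 × 264.9/1000 × 0.9205 = 1.21920
  35–39: 5 × 129.4/1000 × 0.9168 = 0.59317
  40–44: 5 × 33.7/1000 × 0.9055 = 0.15258
  45–49: 5 × 3.9/1000 × 0.9015 = 0.01758
Sum = 4.79992
NRR = 0.490 × 4.79992 = 2.35196
An NRR exceeding 1 indicates intrinsic growth under these rates.

2.352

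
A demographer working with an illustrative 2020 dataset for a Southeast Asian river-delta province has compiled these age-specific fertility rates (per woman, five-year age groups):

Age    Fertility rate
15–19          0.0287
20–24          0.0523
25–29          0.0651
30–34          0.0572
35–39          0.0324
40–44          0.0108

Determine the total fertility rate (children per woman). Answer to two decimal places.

1.23

Sum of ASFRs = 0.0287 + 0.0523 + 0.0651 + 0.0572 + 0.0324 + 0.0108 = 0.2465
TFR = 5 × 0.2465 = 1.2325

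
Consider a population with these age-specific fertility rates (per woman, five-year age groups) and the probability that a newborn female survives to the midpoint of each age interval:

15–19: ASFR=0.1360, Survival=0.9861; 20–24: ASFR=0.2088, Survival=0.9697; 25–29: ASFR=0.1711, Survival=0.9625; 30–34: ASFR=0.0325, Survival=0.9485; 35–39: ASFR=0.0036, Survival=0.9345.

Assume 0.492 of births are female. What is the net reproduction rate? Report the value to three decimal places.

1.317

Proportion female at birth = 0.492.
Weighting each age-specific rate by interval width and survival:
  15–19: 5 × 0.1360 × 0.9861 = 0.67055
  20–24: 5 × 0.2088 × 0.9697 = 1.01237
  25–29: 5 × 0.1711 × 0.9625 = 0.82342
  30–34: 5 × 0.0325 × 0.9485 = 0.15413
  35–39: 5 × 0.0036 × 0.9345 = 0.01682
Sum = 2.67729
NRR = 0.492 × 2.67729 = 1.31723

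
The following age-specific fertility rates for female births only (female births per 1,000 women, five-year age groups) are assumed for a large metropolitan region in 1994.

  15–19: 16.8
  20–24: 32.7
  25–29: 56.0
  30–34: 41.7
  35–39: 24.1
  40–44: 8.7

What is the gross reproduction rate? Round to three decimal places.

Sum of female ASFRs = 16.8 + 32.7 + 56.0 + 41.7 + 24.1 + 8.7 = 180.0
GRR = 5 × 180.0 / 1000 = 0.9

0.900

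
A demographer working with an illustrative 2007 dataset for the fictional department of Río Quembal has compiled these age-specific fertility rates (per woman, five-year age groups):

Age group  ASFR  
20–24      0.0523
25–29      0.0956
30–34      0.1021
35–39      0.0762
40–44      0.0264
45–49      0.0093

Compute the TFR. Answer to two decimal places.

Sum of ASFRs = 0.0523 + 0.0956 + 0.1021 + 0.0762 + 0.0264 + 0.0093 = 0.3619
TFR = 5 × 0.3619 = 1.8095

1.81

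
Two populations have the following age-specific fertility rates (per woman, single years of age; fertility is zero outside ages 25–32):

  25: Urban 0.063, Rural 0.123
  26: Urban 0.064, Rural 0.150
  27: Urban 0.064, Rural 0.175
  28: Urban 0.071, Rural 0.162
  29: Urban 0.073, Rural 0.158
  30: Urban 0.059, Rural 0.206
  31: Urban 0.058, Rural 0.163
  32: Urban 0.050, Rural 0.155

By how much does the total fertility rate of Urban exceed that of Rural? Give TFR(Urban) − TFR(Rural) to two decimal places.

Urban:
  Sum of ASFRs = 0.063 + 0.064 + 0.064 + 0.071 + 0.073 + 0.059 + 0.058 + 0.050 = 0.502
  TFR = 0.502
Rural:
  Sum of ASFRs = 0.123 + 0.150 + 0.175 + 0.162 + 0.158 + 0.206 + 0.163 + 0.155 = 1.292
  TFR = 1.292
Difference = 0.502 − 1.292 = -0.79

-0.79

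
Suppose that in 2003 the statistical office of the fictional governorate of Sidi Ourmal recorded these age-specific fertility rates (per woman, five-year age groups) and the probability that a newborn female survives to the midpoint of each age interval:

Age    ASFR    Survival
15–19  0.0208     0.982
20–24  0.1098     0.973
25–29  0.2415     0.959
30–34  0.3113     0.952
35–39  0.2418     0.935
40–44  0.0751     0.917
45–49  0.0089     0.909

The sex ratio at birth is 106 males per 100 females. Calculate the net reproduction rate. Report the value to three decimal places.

Proportion female at birth = 100 / (100 + 106) = 0.48544.
Weighting each age-specific rate by interval width and survival:
  15–19: 5 × 0.0208 × 0.982 = 0.10213
  20–24: 5 × 0.1098 × 0.973 = 0.53418
  25–29: 5 × 0.2415 × 0.959 = 1.15799
  30–34: 5 × 0.3113 × 0.952 = 1.48179
  35–39: 5 × 0.2418 × 0.935 = 1.13042
  40–44: 5 × 0.0751 × 0.917 = 0.34433
  45–49: 5 × 0.0089 × 0.909 = 0.04045
Sum = 4.79129
NRR = 0.48544 × 4.79129 = 2.32588
An NRR exceeding 1 indicates intrinsic growth under these rates.

2.326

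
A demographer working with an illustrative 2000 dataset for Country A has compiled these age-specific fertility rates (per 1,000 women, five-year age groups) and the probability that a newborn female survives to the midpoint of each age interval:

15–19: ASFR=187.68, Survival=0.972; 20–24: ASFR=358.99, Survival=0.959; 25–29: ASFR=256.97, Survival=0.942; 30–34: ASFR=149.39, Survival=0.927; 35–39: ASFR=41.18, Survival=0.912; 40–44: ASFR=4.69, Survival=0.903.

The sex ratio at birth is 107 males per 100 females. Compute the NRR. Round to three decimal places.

Proportion female at birth = 100 / (100 + 107) = 0.48309.
Each age group contributes 5 × ASFR × survival:
  15–19: 5 × 187.68/1000 × 0.972 = 0.91212
  20–24: 5 × 358.99/1000 × 0.959 = 1.72136
  25–29: 5 × 256.97/1000 × 0.942 = 1.21033
  30–34: 5 × 149.39/1000 × 0.927 = 0.69242
  35–39: 5 × 41.18/1000 × 0.912 = 0.18778
  40–44: 5 × 4.69/1000 × 0.903 = 0.02118
Sum = 4.74519
NRR = 0.48309 × 4.74519 = 2.29235

2.292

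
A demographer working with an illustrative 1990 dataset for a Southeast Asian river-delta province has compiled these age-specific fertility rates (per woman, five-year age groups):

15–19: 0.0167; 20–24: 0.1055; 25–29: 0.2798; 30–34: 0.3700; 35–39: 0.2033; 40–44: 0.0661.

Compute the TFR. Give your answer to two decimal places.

Sum of ASFRs = 0.0167 + 0.1055 + 0.2798 + 0.3700 + 0.2033 + 0.0661 = 1.0414
TFR = 5 × 1.0414 = 5.207

5.21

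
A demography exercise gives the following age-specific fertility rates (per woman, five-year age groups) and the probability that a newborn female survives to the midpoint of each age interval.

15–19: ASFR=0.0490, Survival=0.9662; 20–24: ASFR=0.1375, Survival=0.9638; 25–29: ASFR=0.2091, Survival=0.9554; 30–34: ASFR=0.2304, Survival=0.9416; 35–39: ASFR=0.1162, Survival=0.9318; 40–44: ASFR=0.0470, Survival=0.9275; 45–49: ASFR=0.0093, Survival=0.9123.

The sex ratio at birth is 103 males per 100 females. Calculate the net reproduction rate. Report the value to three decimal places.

Proportion female at birth = 100 / (100 + 103) = 0.49261.
Weighting each age-specific rate by interval width and survival:
  15–19: 5 × 0.0490 × 0.9662 = 0.23672
  20–24: 5 × 0.1375 × 0.9638 = 0.66261
  25–29: 5 × 0.2091 × 0.9554 = 0.99887
  30–34: 5 × 0.2304 × 0.9416 = 1.08472
  35–39: 5 × 0.1162 × 0.9318 = 0.54138
  40–44: 5 × 0.0470 × 0.9275 = 0.21796
  45–49: 5 × 0.0093 × 0.9123 = 0.04242
Sum = 3.78468
NRR = 0.49261 × 3.78468 = 1.86437

1.864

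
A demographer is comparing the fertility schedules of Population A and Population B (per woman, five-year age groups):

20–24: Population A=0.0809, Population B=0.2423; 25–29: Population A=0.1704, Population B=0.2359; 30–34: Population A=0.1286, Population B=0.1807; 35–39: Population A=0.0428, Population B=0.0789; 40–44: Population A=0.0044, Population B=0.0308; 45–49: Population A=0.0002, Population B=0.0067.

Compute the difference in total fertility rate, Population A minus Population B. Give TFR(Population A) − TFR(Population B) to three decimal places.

Population A:
  Sum of ASFRs = 0.0809 + 0.1704 + 0.1286 + 0.0428 + 0.0044 + 0.0002 = 0.4273
  TFR = 5 × 0.4273 = 2.1365
Population B:
  Sum of ASFRs = 0.2423 + 0.2359 + 0.1807 + 0.0789 + 0.0308 + 0.0067 = 0.7753
  TFR = 5 × 0.7753 = 3.8765
Difference = 2.1365 − 3.8765 = -1.74

-1.740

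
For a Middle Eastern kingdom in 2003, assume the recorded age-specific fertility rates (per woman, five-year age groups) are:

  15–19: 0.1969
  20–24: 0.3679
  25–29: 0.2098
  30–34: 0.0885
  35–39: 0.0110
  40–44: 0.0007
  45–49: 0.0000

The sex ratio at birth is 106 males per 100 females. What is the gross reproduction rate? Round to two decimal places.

2.12

Proportion female at birth = 100 / (100 + 106) = 0.48544.
Sum of ASFRs = 0.1969 + 0.3679 + 0.2098 + 0.0885 + 0.0110 + 0.0007 + 0.0000 = 0.8748
TFR = 5 × 0.8748 = 4.374
GRR = 0.48544 × 4.374 = 2.12331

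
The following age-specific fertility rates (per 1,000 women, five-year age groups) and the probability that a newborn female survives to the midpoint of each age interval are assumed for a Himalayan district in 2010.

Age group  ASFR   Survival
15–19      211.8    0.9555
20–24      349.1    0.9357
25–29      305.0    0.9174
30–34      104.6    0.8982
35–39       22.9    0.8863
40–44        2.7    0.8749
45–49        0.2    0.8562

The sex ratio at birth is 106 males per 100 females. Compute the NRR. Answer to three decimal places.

2.247

Proportion female at birth = 100 / (100 + 106) = 0.48544.
Per-age-group product (5 × ASFR × survival probability):
  15–19: 5 × 211.8/1000 × 0.9555 = 1.01187
  20–24: 5 × 349.1/1000 × 0.9357 = 1.63326
  25–29: 5 × 305.0/1000 × 0.9174 = 1.39904
  30–34: 5 × 104.6/1000 × 0.8982 = 0.46976
  35–39: 5 × 22.9/1000 × 0.8863 = 0.10148
  40–44: 5 × 2.7/1000 × 0.8749 = 0.01181
  45–49: 5 × 0.2/1000 × 0.8562 = 0.00086
Sum = 4.62808
NRR = 0.48544 × 4.62808 = 2.24666
NRR > 1, so each generation more than replaces itself.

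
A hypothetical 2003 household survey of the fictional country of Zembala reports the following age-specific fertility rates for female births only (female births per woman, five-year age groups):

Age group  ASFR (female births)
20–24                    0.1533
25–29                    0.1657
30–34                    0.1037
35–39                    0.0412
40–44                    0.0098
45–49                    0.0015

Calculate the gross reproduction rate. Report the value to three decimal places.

Sum of female ASFRs = 0.1533 + 0.1657 + 0.1037 + 0.0412 + 0.0098 + 0.0015 = 0.4752
GRR = 5 × 0.4752 = 2.376

2.376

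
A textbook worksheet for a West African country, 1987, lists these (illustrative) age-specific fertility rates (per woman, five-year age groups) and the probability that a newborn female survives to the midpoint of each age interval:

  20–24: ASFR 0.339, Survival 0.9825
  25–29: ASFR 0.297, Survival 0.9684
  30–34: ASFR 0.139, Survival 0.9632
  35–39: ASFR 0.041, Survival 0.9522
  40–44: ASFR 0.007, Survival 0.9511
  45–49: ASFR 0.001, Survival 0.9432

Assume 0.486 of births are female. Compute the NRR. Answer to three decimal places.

1.947

Proportion female at birth = 0.486.
Weighting each age-specific rate by interval width and survival:
  20–24: 5 × 0.339 × 0.9825 = 1.66534
  25–29: 5 × 0.297 × 0.9684 = 1.43807
  30–34: 5 × 0.139 × 0.9632 = 0.66942
  35–39: 5 × 0.041 × 0.9522 = 0.19520
  40–44: 5 × 0.007 × 0.9511 = 0.03329
  45–49: 5 × 0.001 × 0.9432 = 0.00472
Sum = 4.00604
NRR = 0.486 × 4.00604 = 1.94694
An NRR exceeding 1 indicates intrinsic growth under these rates.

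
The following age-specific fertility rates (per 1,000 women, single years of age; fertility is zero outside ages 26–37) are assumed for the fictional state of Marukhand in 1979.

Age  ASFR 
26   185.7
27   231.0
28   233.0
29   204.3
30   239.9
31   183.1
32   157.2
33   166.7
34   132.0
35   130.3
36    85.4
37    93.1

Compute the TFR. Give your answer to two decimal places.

Sum of ASFRs = 185.7 + 231.0 + 233.0 + 204.3 + 239.9 + 183.1 + 157.2 + 166.7 + 132.0 + 130.3 + 85.4 + 93.1 = 2041.7
TFR = 2041.7 / 1000 = 2.0417

2.04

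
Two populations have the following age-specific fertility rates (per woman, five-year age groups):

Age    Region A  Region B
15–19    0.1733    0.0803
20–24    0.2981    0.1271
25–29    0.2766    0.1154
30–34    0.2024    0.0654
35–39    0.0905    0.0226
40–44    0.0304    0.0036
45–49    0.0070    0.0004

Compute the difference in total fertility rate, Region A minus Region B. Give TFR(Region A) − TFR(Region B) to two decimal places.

3.32

Region A:
  Sum of ASFRs = 0.1733 + 0.2981 + 0.2766 + 0.2024 + 0.0905 + 0.0304 + 0.0070 = 1.0783
  TFR = 5 × 1.0783 = 5.3915
Region B:
  Sum of ASFRs = 0.0803 + 0.1271 + 0.1154 + 0.0654 + 0.0226 + 0.0036 + 0.0004 = 0.4148
  TFR = 5 × 0.4148 = 2.074
Difference = 5.3915 − 2.074 = 3.3175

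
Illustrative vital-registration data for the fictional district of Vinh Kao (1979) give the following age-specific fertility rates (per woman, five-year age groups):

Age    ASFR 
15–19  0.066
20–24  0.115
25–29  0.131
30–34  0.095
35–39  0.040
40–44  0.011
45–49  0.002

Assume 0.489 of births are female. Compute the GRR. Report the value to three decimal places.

Proportion female at birth = 0.489.
Sum of ASFRs = 0.066 + 0.115 + 0.131 + 0.095 + 0.040 + 0.011 + 0.002 = 0.460
TFR = 5 × 0.460 = 2.3
GRR = 0.489 × 2.3 = 1.12470

1.125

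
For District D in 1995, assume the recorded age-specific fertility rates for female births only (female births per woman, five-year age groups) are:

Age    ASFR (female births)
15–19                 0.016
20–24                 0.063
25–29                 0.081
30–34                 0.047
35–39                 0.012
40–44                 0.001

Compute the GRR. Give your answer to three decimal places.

1.100

Sum of female ASFRs = 0.016 + 0.063 + 0.081 + 0.047 + 0.012 + 0.001 = 0.220
GRR = 5 × 0.220 = 1.1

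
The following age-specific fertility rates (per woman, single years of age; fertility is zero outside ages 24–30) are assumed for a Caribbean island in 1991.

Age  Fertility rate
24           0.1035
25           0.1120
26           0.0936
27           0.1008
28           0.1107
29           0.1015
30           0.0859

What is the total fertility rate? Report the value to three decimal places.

Sum of ASFRs = 0.1035 + 0.1120 + 0.0936 + 0.1008 + 0.1107 + 0.1015 + 0.0859 = 0.7080
TFR = 0.708

0.708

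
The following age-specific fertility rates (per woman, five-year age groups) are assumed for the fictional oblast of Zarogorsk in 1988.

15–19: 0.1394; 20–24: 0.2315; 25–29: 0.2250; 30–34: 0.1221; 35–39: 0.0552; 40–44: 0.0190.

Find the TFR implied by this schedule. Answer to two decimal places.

Sum of ASFRs = 0.1394 + 0.2315 + 0.2250 + 0.1221 + 0.0552 + 0.0190 = 0.7922
TFR = 5 × 0.7922 = 3.961

3.96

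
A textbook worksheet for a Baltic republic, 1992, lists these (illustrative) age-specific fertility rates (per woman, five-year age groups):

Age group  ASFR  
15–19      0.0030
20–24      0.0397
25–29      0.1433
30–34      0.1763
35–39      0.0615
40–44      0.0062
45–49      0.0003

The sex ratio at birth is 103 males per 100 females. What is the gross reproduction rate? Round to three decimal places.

Proportion female at birth = 100 / (100 + 103) = 0.49261.
Sum of ASFRs = 0.0030 + 0.0397 + 0.1433 + 0.1763 + 0.0615 + 0.0062 + 0.0003 = 0.4303
TFR = 5 × 0.4303 = 2.1515
GRR = 0.49261 × 2.1515 = 1.05985

1.060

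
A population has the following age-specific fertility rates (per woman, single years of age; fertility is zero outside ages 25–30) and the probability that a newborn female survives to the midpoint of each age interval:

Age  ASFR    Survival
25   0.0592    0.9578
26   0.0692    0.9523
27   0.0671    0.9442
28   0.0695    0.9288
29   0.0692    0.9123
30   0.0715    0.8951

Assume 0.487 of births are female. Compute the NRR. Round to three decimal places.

Proportion female at birth = 0.487.
Per-age-group product (1 × ASFR × survival probability):
  25: 1 × 0.0592 × 0.9578 = 0.05670
  26: 1 × 0.0692 × 0.9523 = 0.06590
  27: 1 × 0.0671 × 0.9442 = 0.06336
  28: 1 × 0.0695 × 0.9288 = 0.06455
  29: 1 × 0.0692 × 0.9123 = 0.06313
  30: 1 × 0.0715 × 0.8951 = 0.06400
Sum = 0.37764
NRR = 0.487 × 0.37764 = 0.18391
An NRR under 1 implies long-run decline under these rates.

0.184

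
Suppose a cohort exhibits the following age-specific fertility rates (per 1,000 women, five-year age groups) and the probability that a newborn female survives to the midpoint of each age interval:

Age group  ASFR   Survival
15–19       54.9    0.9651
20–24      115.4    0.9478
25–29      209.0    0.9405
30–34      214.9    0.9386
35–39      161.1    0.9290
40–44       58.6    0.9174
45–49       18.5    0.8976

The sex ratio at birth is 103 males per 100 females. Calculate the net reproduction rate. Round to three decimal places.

Proportion female at birth = 100 / (100 + 103) = 0.49261.
Each age group contributes 5 × ASFR × survival:
  15–19: 5 × 54.9/1000 × 0.9651 = 0.26492
  20–24: 5 × 115.4/1000 × 0.9478 = 0.54688
  25–29: 5 × 209.0/1000 × 0.9405 = 0.98282
  30–34: 5 × 214.9/1000 × 0.9386 = 1.00853
  35–39: 5 × 161.1/1000 × 0.9290 = 0.74831
  40–44: 5 × 58.6/1000 × 0.9174 = 0.26880
  45–49: 5 × 18.5/1000 × 0.8976 = 0.08303
Sum = 3.90329
NRR = 0.49261 × 3.90329 = 1.92280
NRR > 1, so each generation more than replaces itself.

1.923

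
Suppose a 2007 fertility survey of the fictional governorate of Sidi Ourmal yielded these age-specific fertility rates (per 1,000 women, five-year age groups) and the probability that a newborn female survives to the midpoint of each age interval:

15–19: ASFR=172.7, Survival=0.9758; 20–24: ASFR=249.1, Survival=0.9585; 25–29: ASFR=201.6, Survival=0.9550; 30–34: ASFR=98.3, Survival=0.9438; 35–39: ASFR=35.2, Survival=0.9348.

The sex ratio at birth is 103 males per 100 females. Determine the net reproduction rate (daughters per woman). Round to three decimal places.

Proportion female at birth = 100 / (100 + 103) = 0.49261.
Weighting each age-specific rate by interval width and survival:
  15–19: 5 × 172.7/1000 × 0.9758 = 0.84260
  20–24: 5 × 249.1/1000 × 0.9585 = 1.19381
  25–29: 5 × 201.6/1000 × 0.9550 = 0.96264
  30–34: 5 × 98.3/1000 × 0.9438 = 0.46388
  35–39: 5 × 35.2/1000 × 0.9348 = 0.16452
Sum = 3.62745
NRR = 0.49261 × 3.62745 = 1.78692
With NRR above 1 the population is above replacement fertility.

1.787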